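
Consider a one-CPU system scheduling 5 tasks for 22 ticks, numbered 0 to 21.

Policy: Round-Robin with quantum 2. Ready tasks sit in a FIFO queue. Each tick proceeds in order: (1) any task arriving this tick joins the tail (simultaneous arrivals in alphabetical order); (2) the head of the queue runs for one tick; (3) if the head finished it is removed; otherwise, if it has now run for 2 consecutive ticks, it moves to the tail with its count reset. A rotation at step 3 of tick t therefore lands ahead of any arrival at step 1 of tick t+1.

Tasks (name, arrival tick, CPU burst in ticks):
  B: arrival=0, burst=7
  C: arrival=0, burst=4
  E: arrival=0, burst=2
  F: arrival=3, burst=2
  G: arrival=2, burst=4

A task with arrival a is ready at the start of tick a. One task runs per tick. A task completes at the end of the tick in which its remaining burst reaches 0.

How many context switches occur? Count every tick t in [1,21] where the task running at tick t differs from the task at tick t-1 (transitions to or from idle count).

context switches = 10

t=0: queue=[B,C,E] q_used=0 → run B
t=1: queue=[B,C,E] q_used=1 → run B
t=2: queue=[C,E,B,G] q_used=0 → run C
t=3: queue=[C,E,B,G,F] q_used=1 → run C
t=4: queue=[E,B,G,F,C] q_used=0 → run E
t=5: queue=[E,B,G,F,C] q_used=1 → run E
t=6: queue=[B,G,F,C] q_used=0 → run B
t=7: queue=[B,G,F,C] q_used=1 → run B
t=8: queue=[G,F,C,B] q_used=0 → run G
t=9: queue=[G,F,C,B] q_used=1 → run G
t=10: queue=[F,C,B,G] q_used=0 → run F
t=11: queue=[F,C,B,G] q_used=1 → run F
t=12: queue=[C,B,G] q_used=0 → run C
t=13: queue=[C,B,G] q_used=1 → run C
t=14: queue=[B,G] q_used=0 → run B
t=15: queue=[B,G] q_used=1 → run B
t=16: queue=[G,B] q_used=0 → run G
t=17: queue=[G,B] q_used=1 → run G
t=18: queue=[B] q_used=0 → run B
t=19: (idle)
t=20: (idle)
t=21: (idle)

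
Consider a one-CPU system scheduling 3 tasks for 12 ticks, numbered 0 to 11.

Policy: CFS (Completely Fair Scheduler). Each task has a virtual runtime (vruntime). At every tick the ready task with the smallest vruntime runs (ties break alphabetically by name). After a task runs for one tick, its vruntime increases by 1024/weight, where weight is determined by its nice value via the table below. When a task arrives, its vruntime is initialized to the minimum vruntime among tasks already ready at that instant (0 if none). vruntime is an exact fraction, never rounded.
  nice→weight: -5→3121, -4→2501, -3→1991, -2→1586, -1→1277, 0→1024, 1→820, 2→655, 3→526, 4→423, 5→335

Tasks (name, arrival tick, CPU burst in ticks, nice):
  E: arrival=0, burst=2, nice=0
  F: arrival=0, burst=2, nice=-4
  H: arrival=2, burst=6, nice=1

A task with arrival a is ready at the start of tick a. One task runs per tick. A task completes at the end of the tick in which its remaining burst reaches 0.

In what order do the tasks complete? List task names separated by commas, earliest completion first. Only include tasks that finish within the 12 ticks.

t=0: vr[E=0 F=0] → run E
t=1: vr[E=1 F=0] → run F
t=2: vr[E=1 F=1024/2501 H=1024/2501] → run F
t=3: vr[E=1 H=1024/2501] → run H
t=4: vr[E=1 H=20736/12505] → run E
t=5: vr[H=20736/12505] → run H
t=6: vr[H=36352/12505] → run H
t=7: vr[H=51968/12505] → run H
t=8: vr[H=67584/12505] → run H
t=9: vr[H=16640/2501] → run H
t=10: (idle)
t=11: (idle)

completion order = F, E, H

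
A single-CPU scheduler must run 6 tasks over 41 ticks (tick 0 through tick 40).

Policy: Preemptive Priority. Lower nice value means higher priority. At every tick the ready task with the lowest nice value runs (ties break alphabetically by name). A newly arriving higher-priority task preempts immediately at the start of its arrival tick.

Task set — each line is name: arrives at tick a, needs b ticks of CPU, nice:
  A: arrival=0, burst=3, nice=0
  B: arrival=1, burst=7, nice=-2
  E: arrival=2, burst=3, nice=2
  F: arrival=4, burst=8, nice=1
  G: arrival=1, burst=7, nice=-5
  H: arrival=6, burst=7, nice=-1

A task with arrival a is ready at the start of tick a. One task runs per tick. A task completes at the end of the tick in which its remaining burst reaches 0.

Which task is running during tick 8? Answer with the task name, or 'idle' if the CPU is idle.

t=0: ready={A} → run A
t=1: ready={A,B,G} → run G
t=2: ready={A,B,E,G} → run G
t=3: ready={A,B,E,G} → run G
t=4: ready={A,B,E,F,G} → run G
t=5: ready={A,B,E,F,G} → run G
t=6: ready={A,B,E,F,G,H} → run G
t=7: ready={A,B,E,F,G,H} → run G
t=8: ready={A,B,E,F,H} → run B
t=9: ready={A,B,E,F,H} → run B
t=10: ready={A,B,E,F,H} → run B
t=11: ready={A,B,E,F,H} → run B
t=12: ready={A,B,E,F,H} → run B
t=13: ready={A,B,E,F,H} → run B
t=14: ready={A,B,E,F,H} → run B
t=15: ready={A,E,F,H} → run H
t=16: ready={A,E,F,H} → run H
t=17: ready={A,E,F,H} → run H
t=18: ready={A,E,F,H} → run H
t=19: ready={A,E,F,H} → run H
t=20: ready={A,E,F,H} → run H
t=21: ready={A,E,F,H} → run H
t=22: ready={A,E,F} → run A
t=23: ready={A,E,F} → run A
t=24: ready={E,F} → run F
t=25: ready={E,F} → run F
t=26: ready={E,F} → run F
t=27: ready={E,F} → run F
t=28: ready={E,F} → run F
t=29: ready={E,F} → run F
t=30: ready={E,F} → run F
t=31: ready={E,F} → run F
t=32: ready={E} → run E
t=33: ready={E} → run E
t=34: ready={E} → run E
t=35: (idle)
t=36: (idle)
t=37: (idle)
t=38: (idle)
t=39: (idle)
t=40: (idle)

running at tick 8 = B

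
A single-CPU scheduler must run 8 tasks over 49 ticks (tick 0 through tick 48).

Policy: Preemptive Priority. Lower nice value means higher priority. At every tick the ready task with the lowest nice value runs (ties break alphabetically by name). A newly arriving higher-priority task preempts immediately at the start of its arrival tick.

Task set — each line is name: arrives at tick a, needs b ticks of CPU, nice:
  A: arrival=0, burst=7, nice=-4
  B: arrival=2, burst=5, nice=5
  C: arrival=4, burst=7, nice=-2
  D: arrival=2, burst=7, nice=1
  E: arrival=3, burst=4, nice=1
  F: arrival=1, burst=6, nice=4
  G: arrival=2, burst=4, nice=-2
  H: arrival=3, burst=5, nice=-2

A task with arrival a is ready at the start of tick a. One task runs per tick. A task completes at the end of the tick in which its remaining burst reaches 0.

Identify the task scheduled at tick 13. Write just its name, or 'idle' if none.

running at tick 13 = C

t=0: ready={A} → run A
t=1: ready={A,F} → run A
t=2: ready={A,B,D,F,G} → run A
t=3: ready={A,B,D,E,F,G,H} → run A
t=4: ready={A,B,C,D,E,F,G,H} → run A
t=5: ready={A,B,C,D,E,F,G,H} → run A
t=6: ready={A,B,C,D,E,F,G,H} → run A
t=7: ready={B,C,D,E,F,G,H} → run C
t=8: ready={B,C,D,E,F,G,H} → run C
t=9: ready={B,C,D,E,F,G,H} → run C
t=10: ready={B,C,D,E,F,G,H} → run C
t=11: ready={B,C,D,E,F,G,H} → run C
t=12: ready={B,C,D,E,F,G,H} → run C
t=13: ready={B,C,D,E,F,G,H} → run C
t=14: ready={B,D,E,F,G,H} → run G
t=15: ready={B,D,E,F,G,H} → run G
t=16: ready={B,D,E,F,G,H} → run G
t=17: ready={B,D,E,F,G,H} → run G
t=18: ready={B,D,E,F,H} → run H
t=19: ready={B,D,E,F,H} → run H
t=20: ready={B,D,E,F,H} → run H
t=21: ready={B,D,E,F,H} → run H
t=22: ready={B,D,E,F,H} → run H
t=23: ready={B,D,E,F} → run D
t=24: ready={B,D,E,F} → run D
t=25: ready={B,D,E,F} → run D
t=26: ready={B,D,E,F} → run D
t=27: ready={B,D,E,F} → run D
t=28: ready={B,D,E,F} → run D
t=29: ready={B,D,E,F} → run D
t=30: ready={B,E,F} → run E
t=31: ready={B,E,F} → run E
t=32: ready={B,E,F} → run E
t=33: ready={B,E,F} → run E
t=34: ready={B,F} → run F
t=35: ready={B,F} → run F
t=36: ready={B,F} → run F
t=37: ready={B,F} → run F
t=38: ready={B,F} → run F
t=39: ready={B,F} → run F
t=40: ready={B} → run B
t=41: ready={B} → run B
t=42: ready={B} → run B
t=43: ready={B} → run B
t=44: ready={B} → run B
t=45: (idle)
t=46: (idle)
t=47: (idle)
t=48: (idle)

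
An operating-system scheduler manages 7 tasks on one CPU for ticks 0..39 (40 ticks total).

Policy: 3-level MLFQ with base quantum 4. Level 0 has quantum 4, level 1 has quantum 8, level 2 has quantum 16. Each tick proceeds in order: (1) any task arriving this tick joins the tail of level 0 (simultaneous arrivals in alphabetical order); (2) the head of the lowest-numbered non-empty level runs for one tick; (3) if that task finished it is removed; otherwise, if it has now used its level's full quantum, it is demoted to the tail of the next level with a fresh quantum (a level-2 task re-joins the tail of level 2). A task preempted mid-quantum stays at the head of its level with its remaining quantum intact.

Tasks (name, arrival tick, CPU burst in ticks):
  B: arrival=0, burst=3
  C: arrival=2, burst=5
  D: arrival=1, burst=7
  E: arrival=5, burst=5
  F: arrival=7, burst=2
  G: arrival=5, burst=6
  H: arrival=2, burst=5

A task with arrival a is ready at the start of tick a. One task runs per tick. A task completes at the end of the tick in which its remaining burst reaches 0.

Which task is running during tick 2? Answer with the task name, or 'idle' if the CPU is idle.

running at tick 2 = B

t=0: L0/L1/L2 = B/-/- → run B
t=1: L0/L1/L2 = BD/-/- → run B
t=2: L0/L1/L2 = BDCH/-/- → run B
t=3: L0/L1/L2 = DCH/-/- → run D
t=4: L0/L1/L2 = DCH/-/- → run D
t=5: L0/L1/L2 = DCHEG/-/- → run D
t=6: L0/L1/L2 = DCHEG/-/- → run D
t=7: L0/L1/L2 = CHEGF/D/- → run C
t=8: L0/L1/L2 = CHEGF/D/- → run C
t=9: L0/L1/L2 = CHEGF/D/- → run C
t=10: L0/L1/L2 = CHEGF/D/- → run C
t=11: L0/L1/L2 = HEGF/DC/- → run H
t=12: L0/L1/L2 = HEGF/DC/- → run H
t=13: L0/L1/L2 = HEGF/DC/- → run H
t=14: L0/L1/L2 = HEGF/DC/- → run H
t=15: L0/L1/L2 = EGF/DCH/- → run E
t=16: L0/L1/L2 = EGF/DCH/- → run E
t=17: L0/L1/L2 = EGF/DCH/- → run E
t=18: L0/L1/L2 = EGF/DCH/- → run E
t=19: L0/L1/L2 = GF/DCHE/- → run G
t=20: L0/L1/L2 = GF/DCHE/- → run G
t=21: L0/L1/L2 = GF/DCHE/- → run G
t=22: L0/L1/L2 = GF/DCHE/- → run G
t=23: L0/L1/L2 = F/DCHEG/- → run F
t=24: L0/L1/L2 = F/DCHEG/- → run F
t=25: L0/L1/L2 = -/DCHEG/- → run D
t=26: L0/L1/L2 = -/DCHEG/- → run D
t=27: L0/L1/L2 = -/DCHEG/- → run D
t=28: L0/L1/L2 = -/CHEG/- → run C
t=29: L0/L1/L2 = -/HEG/- → run H
t=30: L0/L1/L2 = -/EG/- → run E
t=31: L0/L1/L2 = -/G/- → run G
t=32: L0/L1/L2 = -/G/- → run G
t=33: (idle)
t=34: (idle)
t=35: (idle)
t=36: (idle)
t=37: (idle)
t=38: (idle)
t=39: (idle)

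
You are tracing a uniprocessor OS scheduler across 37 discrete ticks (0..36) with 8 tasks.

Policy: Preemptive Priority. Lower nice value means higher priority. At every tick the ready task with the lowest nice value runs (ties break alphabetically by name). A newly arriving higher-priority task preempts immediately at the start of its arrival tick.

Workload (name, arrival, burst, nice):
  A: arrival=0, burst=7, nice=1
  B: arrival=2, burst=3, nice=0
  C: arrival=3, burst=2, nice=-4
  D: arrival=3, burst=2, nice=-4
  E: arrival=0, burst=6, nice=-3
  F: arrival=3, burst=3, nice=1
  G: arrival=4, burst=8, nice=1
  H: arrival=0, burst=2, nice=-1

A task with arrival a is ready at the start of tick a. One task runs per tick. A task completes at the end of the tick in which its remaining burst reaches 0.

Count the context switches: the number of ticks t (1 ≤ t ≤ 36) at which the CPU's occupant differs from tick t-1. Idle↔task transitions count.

t=0: ready={A,E,H} → run E
t=1: ready={A,E,H} → run E
t=2: ready={A,B,E,H} → run E
t=3: ready={A,B,C,D,E,F,H} → run C
t=4: ready={A,B,C,D,E,F,G,H} → run C
t=5: ready={A,B,D,E,F,G,H} → run D
t=6: ready={A,B,D,E,F,G,H} → run D
t=7: ready={A,B,E,F,G,H} → run E
t=8: ready={A,B,E,F,G,H} → run E
t=9: ready={A,B,E,F,G,H} → run E
t=10: ready={A,B,F,G,H} → run H
t=11: ready={A,B,F,G,H} → run H
t=12: ready={A,B,F,G} → run B
t=13: ready={A,B,F,G} → run B
t=14: ready={A,B,F,G} → run B
t=15: ready={A,F,G} → run A
t=16: ready={A,F,G} → run A
t=17: ready={A,F,G} → run A
t=18: ready={A,F,G} → run A
t=19: ready={A,F,G} → run A
t=20: ready={A,F,G} → run A
t=21: ready={A,F,G} → run A
t=22: ready={F,G} → run F
t=23: ready={F,G} → run F
t=24: ready={F,G} → run F
t=25: ready={G} → run G
t=26: ready={G} → run G
t=27: ready={G} → run G
t=28: ready={G} → run G
t=29: ready={G} → run G
t=30: ready={G} → run G
t=31: ready={G} → run G
t=32: ready={G} → run G
t=33: (idle)
t=34: (idle)
t=35: (idle)
t=36: (idle)

context switches = 9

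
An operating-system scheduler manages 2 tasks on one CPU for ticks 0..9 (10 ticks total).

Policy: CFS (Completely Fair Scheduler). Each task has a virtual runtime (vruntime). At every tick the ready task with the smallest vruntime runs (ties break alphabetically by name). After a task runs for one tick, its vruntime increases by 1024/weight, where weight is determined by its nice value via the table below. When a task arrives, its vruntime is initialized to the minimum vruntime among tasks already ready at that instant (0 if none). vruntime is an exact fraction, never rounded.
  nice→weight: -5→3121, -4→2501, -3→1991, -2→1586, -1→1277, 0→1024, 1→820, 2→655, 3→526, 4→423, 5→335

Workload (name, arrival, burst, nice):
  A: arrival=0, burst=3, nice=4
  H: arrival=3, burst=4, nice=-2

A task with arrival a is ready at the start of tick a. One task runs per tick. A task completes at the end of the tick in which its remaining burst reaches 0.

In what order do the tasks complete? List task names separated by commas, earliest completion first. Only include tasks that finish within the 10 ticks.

t=0: vr[A=0] → run A
t=1: vr[A=1024/423] → run A
t=2: vr[A=2048/423] → run A
t=3: vr[H=0] → run H
t=4: vr[H=512/793] → run H
t=5: vr[H=1024/793] → run H
t=6: vr[H=1536/793] → run H
t=7: (idle)
t=8: (idle)
t=9: (idle)

completion order = A, H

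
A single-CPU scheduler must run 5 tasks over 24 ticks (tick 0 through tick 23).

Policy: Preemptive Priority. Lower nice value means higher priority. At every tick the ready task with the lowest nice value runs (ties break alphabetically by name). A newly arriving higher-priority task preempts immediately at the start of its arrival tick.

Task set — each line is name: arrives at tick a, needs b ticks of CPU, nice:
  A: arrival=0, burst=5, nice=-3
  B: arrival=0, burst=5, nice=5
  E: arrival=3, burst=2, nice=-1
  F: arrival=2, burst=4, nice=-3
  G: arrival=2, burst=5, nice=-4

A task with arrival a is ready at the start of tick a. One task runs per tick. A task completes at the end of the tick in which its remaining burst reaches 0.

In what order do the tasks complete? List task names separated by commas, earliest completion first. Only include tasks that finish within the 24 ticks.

completion order = G, A, F, E, B

t=0: ready={A,B} → run A
t=1: ready={A,B} → run A
t=2: ready={A,B,F,G} → run G
t=3: ready={A,B,E,F,G} → run G
t=4: ready={A,B,E,F,G} → run G
t=5: ready={A,B,E,F,G} → run G
t=6: ready={A,B,E,F,G} → run G
t=7: ready={A,B,E,F} → run A
t=8: ready={A,B,E,F} → run A
t=9: ready={A,B,E,F} → run A
t=10: ready={B,E,F} → run F
t=11: ready={B,E,F} → run F
t=12: ready={B,E,F} → run F
t=13: ready={B,E,F} → run F
t=14: ready={B,E} → run E
t=15: ready={B,E} → run E
t=16: ready={B} → run B
t=17: ready={B} → run B
t=18: ready={B} → run B
t=19: ready={B} → run B
t=20: ready={B} → run B
t=21: (idle)
t=22: (idle)
t=23: (idle)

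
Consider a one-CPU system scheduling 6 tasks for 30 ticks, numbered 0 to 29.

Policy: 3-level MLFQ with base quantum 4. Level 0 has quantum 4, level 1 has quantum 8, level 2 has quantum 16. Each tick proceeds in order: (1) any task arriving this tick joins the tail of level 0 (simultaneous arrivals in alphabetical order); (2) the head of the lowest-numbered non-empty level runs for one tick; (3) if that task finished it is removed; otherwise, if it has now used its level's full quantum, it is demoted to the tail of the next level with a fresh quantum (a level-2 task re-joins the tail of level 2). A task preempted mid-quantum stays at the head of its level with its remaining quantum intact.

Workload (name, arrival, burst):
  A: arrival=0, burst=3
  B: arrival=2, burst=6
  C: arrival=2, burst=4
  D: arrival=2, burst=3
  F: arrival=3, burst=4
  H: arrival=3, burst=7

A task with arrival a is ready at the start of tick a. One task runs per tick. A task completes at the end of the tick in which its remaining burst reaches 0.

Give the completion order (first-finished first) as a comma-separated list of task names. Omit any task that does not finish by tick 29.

t=0: L0/L1/L2 = A/-/- → run A
t=1: L0/L1/L2 = A/-/- → run A
t=2: L0/L1/L2 = ABCD/-/- → run A
t=3: L0/L1/L2 = BCDFH/-/- → run B
t=4: L0/L1/L2 = BCDFH/-/- → run B
t=5: L0/L1/L2 = BCDFH/-/- → run B
t=6: L0/L1/L2 = BCDFH/-/- → run B
t=7: L0/L1/L2 = CDFH/B/- → run C
t=8: L0/L1/L2 = CDFH/B/- → run C
t=9: L0/L1/L2 = CDFH/B/- → run C
t=10: L0/L1/L2 = CDFH/B/- → run C
t=11: L0/L1/L2 = DFH/B/- → run D
t=12: L0/L1/L2 = DFH/B/- → run D
t=13: L0/L1/L2 = DFH/B/- → run D
t=14: L0/L1/L2 = FH/B/- → run F
t=15: L0/L1/L2 = FH/B/- → run F
t=16: L0/L1/L2 = FH/B/- → run F
t=17: L0/L1/L2 = FH/B/- → run F
t=18: L0/L1/L2 = H/B/- → run H
t=19: L0/L1/L2 = H/B/- → run H
t=20: L0/L1/L2 = H/B/- → run H
t=21: L0/L1/L2 = H/B/- → run H
t=22: L0/L1/L2 = -/BH/- → run B
t=23: L0/L1/L2 = -/BH/- → run B
t=24: L0/L1/L2 = -/H/- → run H
t=25: L0/L1/L2 = -/H/- → run H
t=26: L0/L1/L2 = -/H/- → run H
t=27: (idle)
t=28: (idle)
t=29: (idle)

completion order = A, C, D, F, B, H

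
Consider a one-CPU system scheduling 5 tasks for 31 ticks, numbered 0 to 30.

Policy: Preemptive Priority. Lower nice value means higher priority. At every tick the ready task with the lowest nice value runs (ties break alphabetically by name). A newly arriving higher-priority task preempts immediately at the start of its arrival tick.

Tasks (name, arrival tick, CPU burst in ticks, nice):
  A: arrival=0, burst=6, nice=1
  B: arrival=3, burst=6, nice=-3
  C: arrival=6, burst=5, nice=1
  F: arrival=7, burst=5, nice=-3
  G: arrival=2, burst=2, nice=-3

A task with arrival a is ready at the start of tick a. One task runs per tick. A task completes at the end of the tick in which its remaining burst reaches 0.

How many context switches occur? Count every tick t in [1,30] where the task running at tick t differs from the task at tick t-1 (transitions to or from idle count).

context switches = 7

t=0: ready={A} → run A
t=1: ready={A} → run A
t=2: ready={A,G} → run G
t=3: ready={A,B,G} → run B
t=4: ready={A,B,G} → run B
t=5: ready={A,B,G} → run B
t=6: ready={A,B,C,G} → run B
t=7: ready={A,B,C,F,G} → run B
t=8: ready={A,B,C,F,G} → run B
t=9: ready={A,C,F,G} → run F
t=10: ready={A,C,F,G} → run F
t=11: ready={A,C,F,G} → run F
t=12: ready={A,C,F,G} → run F
t=13: ready={A,C,F,G} → run F
t=14: ready={A,C,G} → run G
t=15: ready={A,C} → run A
t=16: ready={A,C} → run A
t=17: ready={A,C} → run A
t=18: ready={A,C} → run A
t=19: ready={C} → run C
t=20: ready={C} → run C
t=21: ready={C} → run C
t=22: ready={C} → run C
t=23: ready={C} → run C
t=24: (idle)
t=25: (idle)
t=26: (idle)
t=27: (idle)
t=28: (idle)
t=29: (idle)
t=30: (idle)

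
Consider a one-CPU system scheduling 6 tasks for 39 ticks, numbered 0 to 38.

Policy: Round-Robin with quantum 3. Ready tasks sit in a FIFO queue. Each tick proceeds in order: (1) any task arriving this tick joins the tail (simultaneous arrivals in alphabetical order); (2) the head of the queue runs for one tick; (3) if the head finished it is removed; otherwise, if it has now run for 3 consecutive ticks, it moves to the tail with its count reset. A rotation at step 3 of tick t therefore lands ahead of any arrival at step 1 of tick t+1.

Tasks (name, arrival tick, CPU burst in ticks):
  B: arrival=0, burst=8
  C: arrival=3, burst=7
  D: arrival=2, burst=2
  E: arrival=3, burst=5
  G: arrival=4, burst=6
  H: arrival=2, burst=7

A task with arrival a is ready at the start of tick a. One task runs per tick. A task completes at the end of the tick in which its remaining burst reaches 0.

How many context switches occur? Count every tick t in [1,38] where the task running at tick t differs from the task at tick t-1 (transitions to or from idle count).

t=0: queue=[B] q_used=0 → run B
t=1: queue=[B] q_used=1 → run B
t=2: queue=[B,D,H] q_used=2 → run B
t=3: queue=[D,H,B,C,E] q_used=0 → run D
t=4: queue=[D,H,B,C,E,G] q_used=1 → run D
t=5: queue=[H,B,C,E,G] q_used=0 → run H
t=6: queue=[H,B,C,E,G] q_used=1 → run H
t=7: queue=[H,B,C,E,G] q_used=2 → run H
t=8: queue=[B,C,E,G,H] q_used=0 → run B
t=9: queue=[B,C,E,G,H] q_used=1 → run B
t=10: queue=[B,C,E,G,H] q_used=2 → run B
t=11: queue=[C,E,G,H,B] q_used=0 → run C
t=12: queue=[C,E,G,H,B] q_used=1 → run C
t=13: queue=[C,E,G,H,B] q_used=2 → run C
t=14: queue=[E,G,H,B,C] q_used=0 → run E
t=15: queue=[E,G,H,B,C] q_used=1 → run E
t=16: queue=[E,G,H,B,C] q_used=2 → run E
t=17: queue=[G,H,B,C,E] q_used=0 → run G
t=18: queue=[G,H,B,C,E] q_used=1 → run G
t=19: queue=[G,H,B,C,E] q_used=2 → run G
t=20: queue=[H,B,C,E,G] q_used=0 → run H
t=21: queue=[H,B,C,E,G] q_used=1 → run H
t=22: queue=[H,B,C,E,G] q_used=2 → run H
t=23: queue=[B,C,E,G,H] q_used=0 → run B
t=24: queue=[B,C,E,G,H] q_used=1 → run B
t=25: queue=[C,E,G,H] q_used=0 → run C
t=26: queue=[C,E,G,H] q_used=1 → run C
t=27: queue=[C,E,G,H] q_used=2 → run C
t=28: queue=[E,G,H,C] q_used=0 → run E
t=29: queue=[E,G,H,C] q_used=1 → run E
t=30: queue=[G,H,C] q_used=0 → run G
t=31: queue=[G,H,C] q_used=1 → run G
t=32: queue=[G,H,C] q_used=2 → run G
t=33: queue=[H,C] q_used=0 → run H
t=34: queue=[C] q_used=0 → run C
t=35: (idle)
t=36: (idle)
t=37: (idle)
t=38: (idle)

context switches = 14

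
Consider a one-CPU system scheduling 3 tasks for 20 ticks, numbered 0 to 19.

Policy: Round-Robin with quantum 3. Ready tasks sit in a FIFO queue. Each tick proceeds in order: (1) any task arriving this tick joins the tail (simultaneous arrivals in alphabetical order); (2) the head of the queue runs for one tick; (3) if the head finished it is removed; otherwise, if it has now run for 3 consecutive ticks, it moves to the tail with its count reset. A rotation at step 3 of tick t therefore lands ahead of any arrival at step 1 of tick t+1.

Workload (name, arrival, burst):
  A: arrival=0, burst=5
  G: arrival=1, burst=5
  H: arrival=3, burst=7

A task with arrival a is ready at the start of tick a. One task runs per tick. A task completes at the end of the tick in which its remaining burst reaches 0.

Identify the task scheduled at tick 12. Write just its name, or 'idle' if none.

running at tick 12 = G

t=0: queue=[A] q_used=0 → run A
t=1: queue=[A,G] q_used=1 → run A
t=2: queue=[A,G] q_used=2 → run A
t=3: queue=[G,A,H] q_used=0 → run G
t=4: queue=[G,A,H] q_used=1 → run G
t=5: queue=[G,A,H] q_used=2 → run G
t=6: queue=[A,H,G] q_used=0 → run A
t=7: queue=[A,H,G] q_used=1 → run A
t=8: queue=[H,G] q_used=0 → run H
t=9: queue=[H,G] q_used=1 → run H
t=10: queue=[H,G] q_used=2 → run H
t=11: queue=[G,H] q_used=0 → run G
t=12: queue=[G,H] q_used=1 → run G
t=13: queue=[H] q_used=0 → run H
t=14: queue=[H] q_used=1 → run H
t=15: queue=[H] q_used=2 → run H
t=16: queue=[H] q_used=0 → run H
t=17: (idle)
t=18: (idle)
t=19: (idle)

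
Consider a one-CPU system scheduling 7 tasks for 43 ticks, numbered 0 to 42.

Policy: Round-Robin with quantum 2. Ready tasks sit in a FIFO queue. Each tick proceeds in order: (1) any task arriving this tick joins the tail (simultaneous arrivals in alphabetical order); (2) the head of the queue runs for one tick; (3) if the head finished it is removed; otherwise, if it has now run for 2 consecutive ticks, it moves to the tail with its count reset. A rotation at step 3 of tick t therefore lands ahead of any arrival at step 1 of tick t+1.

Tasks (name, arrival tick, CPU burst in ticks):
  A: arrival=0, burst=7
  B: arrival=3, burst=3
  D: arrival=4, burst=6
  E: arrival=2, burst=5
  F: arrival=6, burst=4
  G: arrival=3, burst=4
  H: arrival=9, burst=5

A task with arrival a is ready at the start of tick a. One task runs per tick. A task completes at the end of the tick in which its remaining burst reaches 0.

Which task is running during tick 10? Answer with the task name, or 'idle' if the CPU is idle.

running at tick 10 = A

t=0: queue=[A] q_used=0 → run A
t=1: queue=[A] q_used=1 → run A
t=2: queue=[A,E] q_used=0 → run A
t=3: queue=[A,E,B,G] q_used=1 → run A
t=4: queue=[E,B,G,A,D] q_used=0 → run E
t=5: queue=[E,B,G,A,D] q_used=1 → run E
t=6: queue=[B,G,A,D,E,F] q_used=0 → run B
t=7: queue=[B,G,A,D,E,F] q_used=1 → run B
t=8: queue=[G,A,D,E,F,B] q_used=0 → run G
t=9: queue=[G,A,D,E,F,B,H] q_used=1 → run G
t=10: queue=[A,D,E,F,B,H,G] q_used=0 → run A
t=11: queue=[A,D,E,F,B,H,G] q_used=1 → run A
t=12: queue=[D,E,F,B,H,G,A] q_used=0 → run D
t=13: queue=[D,E,F,B,H,G,A] q_used=1 → run D
t=14: queue=[E,F,B,H,G,A,D] q_used=0 → run E
t=15: queue=[E,F,B,H,G,A,D] q_used=1 → run E
t=16: queue=[F,B,H,G,A,D,E] q_used=0 → run F
t=17: queue=[F,B,H,G,A,D,E] q_used=1 → run F
t=18: queue=[B,H,G,A,D,E,F] q_used=0 → run B
t=19: queue=[H,G,A,D,E,F] q_used=0 → run H
t=20: queue=[H,G,A,D,E,F] q_used=1 → run H
t=21: queue=[G,A,D,E,F,H] q_used=0 → run G
t=22: queue=[G,A,D,E,F,H] q_used=1 → run G
t=23: queue=[A,D,E,F,H] q_used=0 → run A
t=24: queue=[D,E,F,H] q_used=0 → run D
t=25: queue=[D,E,F,H] q_used=1 → run D
t=26: queue=[E,F,H,D] q_used=0 → run E
t=27: queue=[F,H,D] q_used=0 → run F
t=28: queue=[F,H,D] q_used=1 → run F
t=29: queue=[H,D] q_used=0 → run H
t=30: queue=[H,D] q_used=1 → run H
t=31: queue=[D,H] q_used=0 → run D
t=32: queue=[D,H] q_used=1 → run D
t=33: queue=[H] q_used=0 → run H
t=34: (idle)
t=35: (idle)
t=36: (idle)
t=37: (idle)
t=38: (idle)
t=39: (idle)
t=40: (idle)
t=41: (idle)
t=42: (idle)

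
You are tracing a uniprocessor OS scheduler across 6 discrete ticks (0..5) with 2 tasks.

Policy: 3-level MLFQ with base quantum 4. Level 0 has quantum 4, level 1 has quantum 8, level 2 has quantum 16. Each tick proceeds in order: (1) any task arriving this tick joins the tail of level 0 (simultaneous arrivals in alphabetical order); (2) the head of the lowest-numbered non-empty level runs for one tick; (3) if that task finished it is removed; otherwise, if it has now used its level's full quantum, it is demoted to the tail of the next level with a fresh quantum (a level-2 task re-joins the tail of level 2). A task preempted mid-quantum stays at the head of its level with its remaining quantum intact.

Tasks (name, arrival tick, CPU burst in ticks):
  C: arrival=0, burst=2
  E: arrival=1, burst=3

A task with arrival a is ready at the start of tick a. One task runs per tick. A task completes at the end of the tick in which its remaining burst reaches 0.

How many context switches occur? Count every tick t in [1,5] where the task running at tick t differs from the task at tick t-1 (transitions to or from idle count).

context switches = 2

t=0: L0/L1/L2 = C/-/- → run C
t=1: L0/L1/L2 = CE/-/- → run C
t=2: L0/L1/L2 = E/-/- → run E
t=3: L0/L1/L2 = E/-/- → run E
t=4: L0/L1/L2 = E/-/- → run E
t=5: (idle)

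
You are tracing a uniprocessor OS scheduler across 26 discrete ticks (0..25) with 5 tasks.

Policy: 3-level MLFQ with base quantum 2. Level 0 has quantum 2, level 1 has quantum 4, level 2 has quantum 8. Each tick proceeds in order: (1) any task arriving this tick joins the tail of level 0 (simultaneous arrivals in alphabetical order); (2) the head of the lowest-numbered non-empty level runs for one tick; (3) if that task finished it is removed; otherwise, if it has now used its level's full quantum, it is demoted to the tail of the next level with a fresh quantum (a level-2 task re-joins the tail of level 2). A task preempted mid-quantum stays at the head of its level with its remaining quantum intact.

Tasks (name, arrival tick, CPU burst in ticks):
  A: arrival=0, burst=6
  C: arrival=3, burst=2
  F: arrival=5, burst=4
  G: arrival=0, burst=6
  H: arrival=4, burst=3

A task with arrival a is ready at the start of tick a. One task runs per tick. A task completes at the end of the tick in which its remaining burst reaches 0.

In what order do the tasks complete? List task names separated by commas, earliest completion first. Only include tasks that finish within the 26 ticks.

t=0: L0/L1/L2 = AG/-/- → run A
t=1: L0/L1/L2 = AG/-/- → run A
t=2: L0/L1/L2 = G/A/- → run G
t=3: L0/L1/L2 = GC/A/- → run G
t=4: L0/L1/L2 = CH/AG/- → run C
t=5: L0/L1/L2 = CHF/AG/- → run C
t=6: L0/L1/L2 = HF/AG/- → run H
t=7: L0/L1/L2 = HF/AG/- → run H
t=8: L0/L1/L2 = F/AGH/- → run F
t=9: L0/L1/L2 = F/AGH/- → run F
t=10: L0/L1/L2 = -/AGHF/- → run A
t=11: L0/L1/L2 = -/AGHF/- → run A
t=12: L0/L1/L2 = -/AGHF/- → run A
t=13: L0/L1/L2 = -/AGHF/- → run A
t=14: L0/L1/L2 = -/GHF/- → run G
t=15: L0/L1/L2 = -/GHF/- → run G
t=16: L0/L1/L2 = -/GHF/- → run G
t=17: L0/L1/L2 = -/GHF/- → run G
t=18: L0/L1/L2 = -/HF/- → run H
t=19: L0/L1/L2 = -/F/- → run F
t=20: L0/L1/L2 = -/F/- → run F
t=21: (idle)
t=22: (idle)
t=23: (idle)
t=24: (idle)
t=25: (idle)

completion order = C, A, G, H, F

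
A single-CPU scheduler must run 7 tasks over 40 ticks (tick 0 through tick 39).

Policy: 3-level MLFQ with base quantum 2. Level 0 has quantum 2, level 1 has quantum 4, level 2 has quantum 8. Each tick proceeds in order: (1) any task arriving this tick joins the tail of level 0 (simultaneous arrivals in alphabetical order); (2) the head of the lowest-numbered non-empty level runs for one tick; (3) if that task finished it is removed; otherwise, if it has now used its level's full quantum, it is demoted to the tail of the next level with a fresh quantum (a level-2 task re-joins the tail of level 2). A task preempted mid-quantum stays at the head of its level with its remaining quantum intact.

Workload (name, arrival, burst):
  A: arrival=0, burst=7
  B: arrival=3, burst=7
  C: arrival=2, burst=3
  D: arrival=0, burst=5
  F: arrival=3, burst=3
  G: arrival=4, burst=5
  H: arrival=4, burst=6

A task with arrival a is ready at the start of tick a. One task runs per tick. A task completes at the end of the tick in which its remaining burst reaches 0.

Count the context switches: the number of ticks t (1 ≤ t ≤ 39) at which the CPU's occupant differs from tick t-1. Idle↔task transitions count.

t=0: L0/L1/L2 = AD/-/- → run A
t=1: L0/L1/L2 = AD/-/- → run A
t=2: L0/L1/L2 = DC/A/- → run D
t=3: L0/L1/L2 = DCBF/A/- → run D
t=4: L0/L1/L2 = CBFGH/AD/- → run C
t=5: L0/L1/L2 = CBFGH/AD/- → run C
t=6: L0/L1/L2 = BFGH/ADC/- → run B
t=7: L0/L1/L2 = BFGH/ADC/- → run B
t=8: L0/L1/L2 = FGH/ADCB/- → run F
t=9: L0/L1/L2 = FGH/ADCB/- → run F
t=10: L0/L1/L2 = GH/ADCBF/- → run G
t=11: L0/L1/L2 = GH/ADCBF/- → run G
t=12: L0/L1/L2 = H/ADCBFG/- → run H
t=13: L0/L1/L2 = H/ADCBFG/- → run H
t=14: L0/L1/L2 = -/ADCBFGH/- → run A
t=15: L0/L1/L2 = -/ADCBFGH/- → run A
t=16: L0/L1/L2 = -/ADCBFGH/- → run A
t=17: L0/L1/L2 = -/ADCBFGH/- → run A
t=18: L0/L1/L2 = -/DCBFGH/A → run D
t=19: L0/L1/L2 = -/DCBFGH/A → run D
t=20: L0/L1/L2 = -/DCBFGH/A → run D
t=21: L0/L1/L2 = -/CBFGH/A → run C
t=22: L0/L1/L2 = -/BFGH/A → run B
t=23: L0/L1/L2 = -/BFGH/A → run B
t=24: L0/L1/L2 = -/BFGH/A → run B
t=25: L0/L1/L2 = -/BFGH/A → run B
t=26: L0/L1/L2 = -/FGH/AB → run F
t=27: L0/L1/L2 = -/GH/AB → run G
t=28: L0/L1/L2 = -/GH/AB → run G
t=29: L0/L1/L2 = -/GH/AB → run G
t=30: L0/L1/L2 = -/H/AB → run H
t=31: L0/L1/L2 = -/H/AB → run H
t=32: L0/L1/L2 = -/H/AB → run H
t=33: L0/L1/L2 = -/H/AB → run H
t=34: L0/L1/L2 = -/-/AB → run A
t=35: L0/L1/L2 = -/-/B → run B
t=36: (idle)
t=37: (idle)
t=38: (idle)
t=39: (idle)

context switches = 16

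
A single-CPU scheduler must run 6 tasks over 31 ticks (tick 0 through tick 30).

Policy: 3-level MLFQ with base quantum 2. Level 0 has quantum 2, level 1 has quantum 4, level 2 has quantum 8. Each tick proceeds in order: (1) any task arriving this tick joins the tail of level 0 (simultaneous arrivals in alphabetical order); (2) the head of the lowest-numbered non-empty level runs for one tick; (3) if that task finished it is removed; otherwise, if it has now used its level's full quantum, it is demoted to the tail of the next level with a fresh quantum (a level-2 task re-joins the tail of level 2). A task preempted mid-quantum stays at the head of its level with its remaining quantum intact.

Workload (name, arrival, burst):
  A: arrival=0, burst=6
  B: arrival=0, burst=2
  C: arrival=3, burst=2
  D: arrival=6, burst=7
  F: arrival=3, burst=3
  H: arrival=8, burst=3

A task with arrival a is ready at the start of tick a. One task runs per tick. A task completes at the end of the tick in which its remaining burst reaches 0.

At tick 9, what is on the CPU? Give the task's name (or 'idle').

t=0: L0/L1/L2 = AB/-/- → run A
t=1: L0/L1/L2 = AB/-/- → run A
t=2: L0/L1/L2 = B/A/- → run B
t=3: L0/L1/L2 = BCF/A/- → run B
t=4: L0/L1/L2 = CF/A/- → run C
t=5: L0/L1/L2 = CF/A/- → run C
t=6: L0/L1/L2 = FD/A/- → run F
t=7: L0/L1/L2 = FD/A/- → run F
t=8: L0/L1/L2 = DH/AF/- → run D
t=9: L0/L1/L2 = DH/AF/- → run D
t=10: L0/L1/L2 = H/AFD/- → run H
t=11: L0/L1/L2 = H/AFD/- → run H
t=12: L0/L1/L2 = -/AFDH/- → run A
t=13: L0/L1/L2 = -/AFDH/- → run A
t=14: L0/L1/L2 = -/AFDH/- → run A
t=15: L0/L1/L2 = -/AFDH/- → run A
t=16: L0/L1/L2 = -/FDH/- → run F
t=17: L0/L1/L2 = -/DH/- → run D
t=18: L0/L1/L2 = -/DH/- → run D
t=19: L0/L1/L2 = -/DH/- → run D
t=20: L0/L1/L2 = -/DH/- → run D
t=21: L0/L1/L2 = -/H/D → run H
t=22: L0/L1/L2 = -/-/D → run D
t=23: (idle)
t=24: (idle)
t=25: (idle)
t=26: (idle)
t=27: (idle)
t=28: (idle)
t=29: (idle)
t=30: (idle)

running at tick 9 = D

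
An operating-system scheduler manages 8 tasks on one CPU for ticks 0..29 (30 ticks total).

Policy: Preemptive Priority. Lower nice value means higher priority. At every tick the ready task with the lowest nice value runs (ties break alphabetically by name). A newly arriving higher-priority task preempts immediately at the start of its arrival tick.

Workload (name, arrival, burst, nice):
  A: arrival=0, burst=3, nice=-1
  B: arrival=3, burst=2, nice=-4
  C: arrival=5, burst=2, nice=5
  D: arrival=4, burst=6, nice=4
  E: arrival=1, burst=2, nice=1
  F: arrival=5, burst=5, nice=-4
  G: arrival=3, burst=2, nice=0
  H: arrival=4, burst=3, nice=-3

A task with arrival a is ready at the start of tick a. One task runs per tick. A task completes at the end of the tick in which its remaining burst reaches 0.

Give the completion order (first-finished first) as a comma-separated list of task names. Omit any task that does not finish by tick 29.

completion order = A, B, F, H, G, E, D, C

t=0: ready={A} → run A
t=1: ready={A,E} → run A
t=2: ready={A,E} → run A
t=3: ready={B,E,G} → run B
t=4: ready={B,D,E,G,H} → run B
t=5: ready={C,D,E,F,G,H} → run F
t=6: ready={C,D,E,F,G,H} → run F
t=7: ready={C,D,E,F,G,H} → run F
t=8: ready={C,D,E,F,G,H} → run F
t=9: ready={C,D,E,F,G,H} → run F
t=10: ready={C,D,E,G,H} → run H
t=11: ready={C,D,E,G,H} → run H
t=12: ready={C,D,E,G,H} → run H
t=13: ready={C,D,E,G} → run G
t=14: ready={C,D,E,G} → run G
t=15: ready={C,D,E} → run E
t=16: ready={C,D,E} → run E
t=17: ready={C,D} → run D
t=18: ready={C,D} → run D
t=19: ready={C,D} → run D
t=20: ready={C,D} → run D
t=21: ready={C,D} → run D
t=22: ready={C,D} → run D
t=23: ready={C} → run C
t=24: ready={C} → run C
t=25: (idle)
t=26: (idle)
t=27: (idle)
t=28: (idle)
t=29: (idle)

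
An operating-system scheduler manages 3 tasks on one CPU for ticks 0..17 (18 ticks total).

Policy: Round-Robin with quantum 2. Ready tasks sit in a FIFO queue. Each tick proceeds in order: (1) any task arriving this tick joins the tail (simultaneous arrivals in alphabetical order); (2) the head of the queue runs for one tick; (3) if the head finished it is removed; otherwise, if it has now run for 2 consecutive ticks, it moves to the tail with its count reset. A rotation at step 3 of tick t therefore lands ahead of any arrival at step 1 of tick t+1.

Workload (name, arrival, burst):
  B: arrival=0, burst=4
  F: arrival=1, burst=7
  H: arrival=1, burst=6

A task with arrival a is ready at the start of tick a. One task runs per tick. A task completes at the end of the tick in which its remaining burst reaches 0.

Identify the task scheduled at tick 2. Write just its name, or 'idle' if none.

t=0: queue=[B] q_used=0 → run B
t=1: queue=[B,F,H] q_used=1 → run B
t=2: queue=[F,H,B] q_used=0 → run F
t=3: queue=[F,H,B] q_used=1 → run F
t=4: queue=[H,B,F] q_used=0 → run H
t=5: queue=[H,B,F] q_used=1 → run H
t=6: queue=[B,F,H] q_used=0 → run B
t=7: queue=[B,F,H] q_used=1 → run B
t=8: queue=[F,H] q_used=0 → run F
t=9: queue=[F,H] q_used=1 → run F
t=10: queue=[H,F] q_used=0 → run H
t=11: queue=[H,F] q_used=1 → run H
t=12: queue=[F,H] q_used=0 → run F
t=13: queue=[F,H] q_used=1 → run F
t=14: queue=[H,F] q_used=0 → run H
t=15: queue=[H,F] q_used=1 → run H
t=16: queue=[F] q_used=0 → run F
t=17: (idle)

running at tick 2 = F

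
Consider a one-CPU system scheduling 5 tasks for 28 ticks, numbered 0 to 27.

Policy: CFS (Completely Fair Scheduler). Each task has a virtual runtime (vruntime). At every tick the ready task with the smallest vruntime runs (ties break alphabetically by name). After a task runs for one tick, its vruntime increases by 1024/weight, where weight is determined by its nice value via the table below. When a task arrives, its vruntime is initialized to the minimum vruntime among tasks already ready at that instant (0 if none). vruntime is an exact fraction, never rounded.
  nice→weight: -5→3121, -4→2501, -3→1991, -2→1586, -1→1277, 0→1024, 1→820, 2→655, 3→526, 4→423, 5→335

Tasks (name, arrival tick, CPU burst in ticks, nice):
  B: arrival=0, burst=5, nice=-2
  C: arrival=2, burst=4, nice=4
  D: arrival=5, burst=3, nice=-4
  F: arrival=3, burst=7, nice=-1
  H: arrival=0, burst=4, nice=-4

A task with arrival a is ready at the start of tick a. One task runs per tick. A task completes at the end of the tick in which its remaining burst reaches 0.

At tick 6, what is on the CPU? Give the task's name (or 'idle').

running at tick 6 = D

t=0: vr[B=0 H=0] → run B
t=1: vr[B=512/793 H=0] → run H
t=2: vr[B=512/793 C=1024/2501 H=1024/2501] → run C
t=3: vr[B=512/793 C=2994176/1057923 F=1024/2501 H=1024/2501] → run F
t=4: vr[B=512/793 C=2994176/1057923 F=3868672/3193777 H=1024/2501] → run H
t=5: vr[B=512/793 C=2994176/1057923 D=512/793 F=3868672/3193777 H=2048/2501] → run B
t=6: vr[B=1024/793 C=2994176/1057923 D=512/793 F=3868672/3193777 H=2048/2501] → run D
t=7: vr[B=1024/793 C=2994176/1057923 D=34304/32513 F=3868672/3193777 H=2048/2501] → run H
t=8: vr[B=1024/793 C=2994176/1057923 D=34304/32513 F=3868672/3193777 H=3072/2501] → run D
t=9: vr[B=1024/793 C=2994176/1057923 D=47616/32513 F=3868672/3193777 H=3072/2501] → run F
t=10: vr[B=1024/793 C=2994176/1057923 D=47616/32513 F=6429696/3193777 H=3072/2501] → run H
t=11: vr[B=1024/793 C=2994176/1057923 D=47616/32513 F=6429696/3193777] → run B
t=12: vr[B=1536/793 C=2994176/1057923 D=47616/32513 F=6429696/3193777] → run D
t=13: vr[B=1536/793 C=2994176/1057923 F=6429696/3193777] → run B
t=14: vr[B=2048/793 C=2994176/1057923 F=6429696/3193777] → run F
t=15: vr[B=2048/793 C=2994176/1057923 F=8990720/3193777] → run B
t=16: vr[C=2994176/1057923 F=8990720/3193777] → run F
t=17: vr[C=2994176/1057923 F=11551744/3193777] → run C
t=18: vr[C=5555200/1057923 F=11551744/3193777] → run F
t=19: vr[C=5555200/1057923 F=14112768/3193777] → run F
t=20: vr[C=5555200/1057923 F=16673792/3193777] → run F
t=21: vr[C=5555200/1057923] → run C
t=22: vr[C=2705408/352641] → run C
t=23: (idle)
t=24: (idle)
t=25: (idle)
t=26: (idle)
t=27: (idle)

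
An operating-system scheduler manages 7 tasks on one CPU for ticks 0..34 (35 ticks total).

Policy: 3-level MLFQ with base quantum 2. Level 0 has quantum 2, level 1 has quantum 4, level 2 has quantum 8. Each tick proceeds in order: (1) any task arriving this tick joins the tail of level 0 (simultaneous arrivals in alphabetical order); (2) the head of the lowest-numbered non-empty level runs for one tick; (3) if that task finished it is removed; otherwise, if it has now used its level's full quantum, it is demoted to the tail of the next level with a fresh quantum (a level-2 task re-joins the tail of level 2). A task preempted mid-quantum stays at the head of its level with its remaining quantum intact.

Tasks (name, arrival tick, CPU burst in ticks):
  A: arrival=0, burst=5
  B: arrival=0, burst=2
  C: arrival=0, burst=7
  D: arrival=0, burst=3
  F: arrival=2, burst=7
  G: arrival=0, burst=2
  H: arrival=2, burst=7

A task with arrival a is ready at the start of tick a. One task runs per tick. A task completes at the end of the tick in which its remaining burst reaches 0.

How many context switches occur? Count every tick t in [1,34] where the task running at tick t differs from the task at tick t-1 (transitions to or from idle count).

context switches = 15

t=0: L0/L1/L2 = ABCDG/-/- → run A
t=1: L0/L1/L2 = ABCDG/-/- → run A
t=2: L0/L1/L2 = BCDGFH/A/- → run B
t=3: L0/L1/L2 = BCDGFH/A/- → run B
t=4: L0/L1/L2 = CDGFH/A/- → run C
t=5: L0/L1/L2 = CDGFH/A/- → run C
t=6: L0/L1/L2 = DGFH/AC/- → run D
t=7: L0/L1/L2 = DGFH/AC/- → run D
t=8: L0/L1/L2 = GFH/ACD/- → run G
t=9: L0/L1/L2 = GFH/ACD/- → run G
t=10: L0/L1/L2 = FH/ACD/- → run F
t=11: L0/L1/L2 = FH/ACD/- → run F
t=12: L0/L1/L2 = H/ACDF/- → run H
t=13: L0/L1/L2 = H/ACDF/- → run H
t=14: L0/L1/L2 = -/ACDFH/- → run A
t=15: L0/L1/L2 = -/ACDFH/- → run A
t=16: L0/L1/L2 = -/ACDFH/- → run A
t=17: L0/L1/L2 = -/CDFH/- → run C
t=18: L0/L1/L2 = -/CDFH/- → run C
t=19: L0/L1/L2 = -/CDFH/- → run C
t=20: L0/L1/L2 = -/CDFH/- → run C
t=21: L0/L1/L2 = -/DFH/C → run D
t=22: L0/L1/L2 = -/FH/C → run F
t=23: L0/L1/L2 = -/FH/C → run F
t=24: L0/L1/L2 = -/FH/C → run F
t=25: L0/L1/L2 = -/FH/C → run F
t=26: L0/L1/L2 = -/H/CF → run H
t=27: L0/L1/L2 = -/H/CF → run H
t=28: L0/L1/L2 = -/H/CF → run H
t=29: L0/L1/L2 = -/H/CF → run H
t=30: L0/L1/L2 = -/-/CFH → run C
t=31: L0/L1/L2 = -/-/FH → run F
t=32: L0/L1/L2 = -/-/H → run H
t=33: (idle)
t=34: (idle)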